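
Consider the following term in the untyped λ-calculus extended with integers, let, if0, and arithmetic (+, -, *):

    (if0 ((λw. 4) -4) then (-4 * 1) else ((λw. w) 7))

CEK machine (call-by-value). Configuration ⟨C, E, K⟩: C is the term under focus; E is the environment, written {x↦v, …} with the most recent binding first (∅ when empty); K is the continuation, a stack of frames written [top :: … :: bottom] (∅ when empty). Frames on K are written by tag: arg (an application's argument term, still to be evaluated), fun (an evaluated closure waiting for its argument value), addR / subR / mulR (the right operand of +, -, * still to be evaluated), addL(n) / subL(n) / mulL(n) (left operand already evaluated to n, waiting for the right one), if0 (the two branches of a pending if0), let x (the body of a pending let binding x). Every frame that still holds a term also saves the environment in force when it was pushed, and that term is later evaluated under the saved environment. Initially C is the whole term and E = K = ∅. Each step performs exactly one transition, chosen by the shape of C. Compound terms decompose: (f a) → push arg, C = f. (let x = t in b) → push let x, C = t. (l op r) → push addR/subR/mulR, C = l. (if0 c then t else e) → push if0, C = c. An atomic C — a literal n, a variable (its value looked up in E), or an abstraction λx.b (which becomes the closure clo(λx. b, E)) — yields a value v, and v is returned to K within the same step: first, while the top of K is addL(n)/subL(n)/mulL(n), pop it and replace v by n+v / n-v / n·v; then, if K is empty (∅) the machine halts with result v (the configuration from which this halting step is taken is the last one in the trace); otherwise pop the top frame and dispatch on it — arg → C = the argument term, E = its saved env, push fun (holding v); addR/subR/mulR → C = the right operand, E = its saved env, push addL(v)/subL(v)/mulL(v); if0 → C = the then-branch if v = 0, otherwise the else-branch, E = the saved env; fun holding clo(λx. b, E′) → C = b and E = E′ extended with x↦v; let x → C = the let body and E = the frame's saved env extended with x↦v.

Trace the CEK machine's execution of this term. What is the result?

0. <C=(if0 ((λw. 4) -4) then (-4 * 1) else ((λw. w) 7)), E=∅, K=∅>
1. <C=((λw. 4) -4), E=∅, K=[if0]>
2. <C=(λw. 4), E=∅, K=[arg :: if0]>
3. <C=-4, E=∅, K=[fun :: if0]>
4. <C=4, E={w↦-4}, K=[if0]>
5. <C=((λw. w) 7), E=∅, K=∅>
6. <C=(λw. w), E=∅, K=[arg]>
7. <C=7, E=∅, K=[fun]>
8. <C=w, E={w↦7}, K=∅>
→ final value 7

Answer: 7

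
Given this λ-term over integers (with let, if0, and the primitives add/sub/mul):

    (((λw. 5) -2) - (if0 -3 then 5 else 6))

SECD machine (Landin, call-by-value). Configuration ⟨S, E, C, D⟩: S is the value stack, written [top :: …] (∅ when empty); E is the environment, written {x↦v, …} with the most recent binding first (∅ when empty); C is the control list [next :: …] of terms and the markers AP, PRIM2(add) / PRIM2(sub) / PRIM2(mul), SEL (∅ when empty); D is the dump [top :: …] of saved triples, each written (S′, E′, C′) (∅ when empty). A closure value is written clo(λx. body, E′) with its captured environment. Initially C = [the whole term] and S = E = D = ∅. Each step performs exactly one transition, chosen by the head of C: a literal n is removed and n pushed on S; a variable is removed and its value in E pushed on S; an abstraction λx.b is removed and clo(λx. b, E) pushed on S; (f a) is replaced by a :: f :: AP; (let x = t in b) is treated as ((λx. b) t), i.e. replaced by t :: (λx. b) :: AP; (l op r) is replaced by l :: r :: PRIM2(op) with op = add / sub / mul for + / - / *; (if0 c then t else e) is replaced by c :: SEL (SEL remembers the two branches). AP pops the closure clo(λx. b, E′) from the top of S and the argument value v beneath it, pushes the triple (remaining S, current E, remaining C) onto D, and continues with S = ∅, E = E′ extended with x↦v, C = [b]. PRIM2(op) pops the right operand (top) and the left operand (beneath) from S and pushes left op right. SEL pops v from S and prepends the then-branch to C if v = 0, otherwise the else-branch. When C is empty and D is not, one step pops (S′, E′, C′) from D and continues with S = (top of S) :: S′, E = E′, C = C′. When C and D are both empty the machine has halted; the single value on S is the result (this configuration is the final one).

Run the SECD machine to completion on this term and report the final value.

Answer: -1

Execution trace:
[0] ⟨S=∅; E=∅; C=[(((λw. 5) -2) - (if0 -3 then 5 else 6))]; D=∅⟩
[1] ⟨S=∅; E=∅; C=[((λw. 5) -2) :: (if0 -3 then 5 else 6) :: PRIM2(sub)]; D=∅⟩
[2] ⟨S=∅; E=∅; C=[-2 :: (λw. 5) :: AP :: (if0 -3 then 5 else 6) :: PRIM2(sub)]; D=∅⟩
[3] ⟨S=[-2]; E=∅; C=[(λw. 5) :: AP :: (if0 -3 then 5 else 6) :: PRIM2(sub)]; D=∅⟩
[4] ⟨S=[clo(λw. 5, ∅) :: -2]; E=∅; C=[AP :: (if0 -3 then 5 else 6) :: PRIM2(sub)]; D=∅⟩
[5] ⟨S=∅; E={w↦-2}; C=[5]; D=[(∅, ∅, [(if0 -3 then 5 else 6) :: PRIM2(sub)])]⟩
[6] ⟨S=[5]; E={w↦-2}; C=∅; D=[(∅, ∅, [(if0 -3 then 5 else 6) :: PRIM2(sub)])]⟩
[7] ⟨S=[5]; E=∅; C=[(if0 -3 then 5 else 6) :: PRIM2(sub)]; D=∅⟩
[8] ⟨S=[5]; E=∅; C=[-3 :: SEL :: PRIM2(sub)]; D=∅⟩
[9] ⟨S=[-3 :: 5]; E=∅; C=[SEL :: PRIM2(sub)]; D=∅⟩
[10] ⟨S=[5]; E=∅; C=[6 :: PRIM2(sub)]; D=∅⟩
[11] ⟨S=[6 :: 5]; E=∅; C=[PRIM2(sub)]; D=∅⟩
[12] ⟨S=[-1]; E=∅; C=∅; D=∅⟩
→ final value -1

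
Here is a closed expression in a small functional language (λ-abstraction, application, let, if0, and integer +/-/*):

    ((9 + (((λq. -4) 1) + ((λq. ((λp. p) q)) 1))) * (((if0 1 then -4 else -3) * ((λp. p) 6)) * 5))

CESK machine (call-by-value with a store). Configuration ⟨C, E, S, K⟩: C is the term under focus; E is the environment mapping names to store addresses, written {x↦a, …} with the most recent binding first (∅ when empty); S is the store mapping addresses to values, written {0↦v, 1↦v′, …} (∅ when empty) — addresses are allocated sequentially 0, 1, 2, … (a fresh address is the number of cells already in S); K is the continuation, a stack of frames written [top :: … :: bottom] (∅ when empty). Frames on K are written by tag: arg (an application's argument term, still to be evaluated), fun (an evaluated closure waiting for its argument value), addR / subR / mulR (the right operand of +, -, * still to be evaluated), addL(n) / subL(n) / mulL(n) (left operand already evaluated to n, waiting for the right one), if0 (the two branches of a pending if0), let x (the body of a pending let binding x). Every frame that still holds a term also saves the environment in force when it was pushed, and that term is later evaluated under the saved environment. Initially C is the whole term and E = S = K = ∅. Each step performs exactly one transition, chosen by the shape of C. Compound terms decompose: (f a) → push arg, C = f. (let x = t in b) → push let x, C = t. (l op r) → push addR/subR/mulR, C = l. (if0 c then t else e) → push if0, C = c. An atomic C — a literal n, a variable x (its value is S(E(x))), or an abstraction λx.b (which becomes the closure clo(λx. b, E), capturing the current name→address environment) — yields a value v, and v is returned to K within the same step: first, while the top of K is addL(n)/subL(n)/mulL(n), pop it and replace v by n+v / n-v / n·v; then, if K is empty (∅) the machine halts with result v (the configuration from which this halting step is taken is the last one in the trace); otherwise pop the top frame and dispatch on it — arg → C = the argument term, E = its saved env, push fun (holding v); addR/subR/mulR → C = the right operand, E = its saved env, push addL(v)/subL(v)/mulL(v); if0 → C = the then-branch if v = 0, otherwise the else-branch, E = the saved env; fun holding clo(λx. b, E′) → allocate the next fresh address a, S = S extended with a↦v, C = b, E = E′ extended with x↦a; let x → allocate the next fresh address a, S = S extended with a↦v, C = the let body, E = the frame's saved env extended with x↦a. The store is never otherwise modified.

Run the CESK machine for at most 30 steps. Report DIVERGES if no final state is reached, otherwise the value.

Answer: -540

Machine steps:
step 0: [C=((9 + (((λq. -4) 1) + ((λq. ((λp. p) q)) 1))) * (((if0 1 then -4 else -3) * ((λp. p) 6)) * 5)) | E=∅ | S=∅ | K=∅]
step 1: [C=(9 + (((λq. -4) 1) + ((λq. ((λp. p) q)) 1))) | E=∅ | S=∅ | K=[mulR]]
step 2: [C=9 | E=∅ | S=∅ | K=[addR :: mulR]]
step 3: [C=(((λq. -4) 1) + ((λq. ((λp. p) q)) 1)) | E=∅ | S=∅ | K=[addL(9) :: mulR]]
step 4: [C=((λq. -4) 1) | E=∅ | S=∅ | K=[addR :: addL(9) :: mulR]]
step 5: [C=(λq. -4) | E=∅ | S=∅ | K=[arg :: addR :: addL(9) :: mulR]]
step 6: [C=1 | E=∅ | S=∅ | K=[fun :: addR :: addL(9) :: mulR]]
step 7: [C=-4 | E={q↦0} | S={0↦1} | K=[addR :: addL(9) :: mulR]]
step 8: [C=((λq. ((λp. p) q)) 1) | E=∅ | S={0↦1} | K=[addL(-4) :: addL(9) :: mulR]]
step 9: [C=(λq. ((λp. p) q)) | E=∅ | S={0↦1} | K=[arg :: addL(-4) :: addL(9) :: mulR]]
step 10: [C=1 | E=∅ | S={0↦1} | K=[fun :: addL(-4) :: addL(9) :: mulR]]
step 11: [C=((λp. p) q) | E={q↦1} | S={0↦1, 1↦1} | K=[addL(-4) :: addL(9) :: mulR]]
step 12: [C=(λp. p) | E={q↦1} | S={0↦1, 1↦1} | K=[arg :: addL(-4) :: addL(9) :: mulR]]
step 13: [C=q | E={q↦1} | S={0↦1, 1↦1} | K=[fun :: addL(-4) :: addL(9) :: mulR]]
step 14: [C=p | E={p↦2, q↦1} | S={0↦1, 1↦1, 2↦1} | K=[addL(-4) :: addL(9) :: mulR]]
step 15: [C=(((if0 1 then -4 else -3) * ((λp. p) 6)) * 5) | E=∅ | S={0↦1, 1↦1, 2↦1} | K=[mulL(6)]]
step 16: [C=((if0 1 then -4 else -3) * ((λp. p) 6)) | E=∅ | S={0↦1, 1↦1, 2↦1} | K=[mulR :: mulL(6)]]
step 17: [C=(if0 1 then -4 else -3) | E=∅ | S={0↦1, 1↦1, 2↦1} | K=[mulR :: mulR :: mulL(6)]]
step 18: [C=1 | E=∅ | S={0↦1, 1↦1, 2↦1} | K=[if0 :: mulR :: mulR :: mulL(6)]]
step 19: [C=-3 | E=∅ | S={0↦1, 1↦1, 2↦1} | K=[mulR :: mulR :: mulL(6)]]
step 20: [C=((λp. p) 6) | E=∅ | S={0↦1, 1↦1, 2↦1} | K=[mulL(-3) :: mulR :: mulL(6)]]
step 21: [C=(λp. p) | E=∅ | S={0↦1, 1↦1, 2↦1} | K=[arg :: mulL(-3) :: mulR :: mulL(6)]]
step 22: [C=6 | E=∅ | S={0↦1, 1↦1, 2↦1} | K=[fun :: mulL(-3) :: mulR :: mulL(6)]]
step 23: [C=p | E={p↦3} | S={0↦1, 1↦1, 2↦1, 3↦6} | K=[mulL(-3) :: mulR :: mulL(6)]]
step 24: [C=5 | E=∅ | S={0↦1, 1↦1, 2↦1, 3↦6} | K=[mulL(-18) :: mulL(6)]]
→ final value -540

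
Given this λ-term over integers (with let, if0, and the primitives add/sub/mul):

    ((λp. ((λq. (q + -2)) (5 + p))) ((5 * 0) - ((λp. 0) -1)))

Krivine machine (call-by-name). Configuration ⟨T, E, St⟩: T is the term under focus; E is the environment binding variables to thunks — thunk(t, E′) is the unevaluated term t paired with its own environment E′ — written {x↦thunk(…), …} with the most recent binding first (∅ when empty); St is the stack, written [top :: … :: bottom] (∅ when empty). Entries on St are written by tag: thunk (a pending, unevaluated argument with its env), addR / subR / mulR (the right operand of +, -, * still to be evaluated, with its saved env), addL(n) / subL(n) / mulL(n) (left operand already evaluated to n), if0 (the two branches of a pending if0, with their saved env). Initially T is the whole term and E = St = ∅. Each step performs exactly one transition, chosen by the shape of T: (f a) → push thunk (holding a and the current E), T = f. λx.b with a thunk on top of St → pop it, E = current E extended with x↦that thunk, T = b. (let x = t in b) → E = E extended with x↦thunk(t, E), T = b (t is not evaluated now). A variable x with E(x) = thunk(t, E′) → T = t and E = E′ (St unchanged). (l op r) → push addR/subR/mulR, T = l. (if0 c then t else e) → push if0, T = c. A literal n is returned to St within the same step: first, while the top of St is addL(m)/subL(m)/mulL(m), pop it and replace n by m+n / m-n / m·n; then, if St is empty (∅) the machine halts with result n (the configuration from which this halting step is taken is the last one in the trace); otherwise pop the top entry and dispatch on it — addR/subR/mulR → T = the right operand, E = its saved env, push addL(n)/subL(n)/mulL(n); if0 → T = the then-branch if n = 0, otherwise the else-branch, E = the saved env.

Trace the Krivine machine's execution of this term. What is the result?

0. [T=((λp. ((λq. (q + -2)) (5 + p))) ((5 * 0) - ((λp. 0) -1))) | E=∅ | St=∅]
1. [T=(λp. ((λq. (q + -2)) (5 + p))) | E=∅ | St=[thunk]]
2. [T=((λq. (q + -2)) (5 + p)) | E={p↦thunk(((5 * 0) - ((λp. 0) -1)), ∅)} | St=∅]
3. [T=(λq. (q + -2)) | E={p↦thunk(((5 * 0) - ((λp. 0) -1)), ∅)} | St=[thunk]]
4. [T=(q + -2) | E={q↦thunk((5 + p), {p↦thunk(((5 * 0) - ((λp. 0) -1)), ∅)}), p↦thunk(((5 * 0) - ((λp. 0) -1)), ∅)} | St=∅]
5. [T=q | E={q↦thunk((5 + p), {p↦thunk(((5 * 0) - ((λp. 0) -1)), ∅)}), p↦thunk(((5 * 0) - ((λp. 0) -1)), ∅)} | St=[addR]]
6. [T=(5 + p) | E={p↦thunk(((5 * 0) - ((λp. 0) -1)), ∅)} | St=[addR]]
7. [T=5 | E={p↦thunk(((5 * 0) - ((λp. 0) -1)), ∅)} | St=[addR :: addR]]
8. [T=p | E={p↦thunk(((5 * 0) - ((λp. 0) -1)), ∅)} | St=[addL(5) :: addR]]
9. [T=((5 * 0) - ((λp. 0) -1)) | E=∅ | St=[addL(5) :: addR]]
10. [T=(5 * 0) | E=∅ | St=[subR :: addL(5) :: addR]]
11. [T=5 | E=∅ | St=[mulR :: subR :: addL(5) :: addR]]
12. [T=0 | E=∅ | St=[mulL(5) :: subR :: addL(5) :: addR]]
13. [T=((λp. 0) -1) | E=∅ | St=[subL(0) :: addL(5) :: addR]]
14. [T=(λp. 0) | E=∅ | St=[thunk :: subL(0) :: addL(5) :: addR]]
15. [T=0 | E={p↦thunk(-1, ∅)} | St=[subL(0) :: addL(5) :: addR]]
16. [T=-2 | E={q↦thunk((5 + p), {p↦thunk(((5 * 0) - ((λp. 0) -1)), ∅)}), p↦thunk(((5 * 0) - ((λp. 0) -1)), ∅)} | St=[addL(5)]]
→ final value 3

Answer: 3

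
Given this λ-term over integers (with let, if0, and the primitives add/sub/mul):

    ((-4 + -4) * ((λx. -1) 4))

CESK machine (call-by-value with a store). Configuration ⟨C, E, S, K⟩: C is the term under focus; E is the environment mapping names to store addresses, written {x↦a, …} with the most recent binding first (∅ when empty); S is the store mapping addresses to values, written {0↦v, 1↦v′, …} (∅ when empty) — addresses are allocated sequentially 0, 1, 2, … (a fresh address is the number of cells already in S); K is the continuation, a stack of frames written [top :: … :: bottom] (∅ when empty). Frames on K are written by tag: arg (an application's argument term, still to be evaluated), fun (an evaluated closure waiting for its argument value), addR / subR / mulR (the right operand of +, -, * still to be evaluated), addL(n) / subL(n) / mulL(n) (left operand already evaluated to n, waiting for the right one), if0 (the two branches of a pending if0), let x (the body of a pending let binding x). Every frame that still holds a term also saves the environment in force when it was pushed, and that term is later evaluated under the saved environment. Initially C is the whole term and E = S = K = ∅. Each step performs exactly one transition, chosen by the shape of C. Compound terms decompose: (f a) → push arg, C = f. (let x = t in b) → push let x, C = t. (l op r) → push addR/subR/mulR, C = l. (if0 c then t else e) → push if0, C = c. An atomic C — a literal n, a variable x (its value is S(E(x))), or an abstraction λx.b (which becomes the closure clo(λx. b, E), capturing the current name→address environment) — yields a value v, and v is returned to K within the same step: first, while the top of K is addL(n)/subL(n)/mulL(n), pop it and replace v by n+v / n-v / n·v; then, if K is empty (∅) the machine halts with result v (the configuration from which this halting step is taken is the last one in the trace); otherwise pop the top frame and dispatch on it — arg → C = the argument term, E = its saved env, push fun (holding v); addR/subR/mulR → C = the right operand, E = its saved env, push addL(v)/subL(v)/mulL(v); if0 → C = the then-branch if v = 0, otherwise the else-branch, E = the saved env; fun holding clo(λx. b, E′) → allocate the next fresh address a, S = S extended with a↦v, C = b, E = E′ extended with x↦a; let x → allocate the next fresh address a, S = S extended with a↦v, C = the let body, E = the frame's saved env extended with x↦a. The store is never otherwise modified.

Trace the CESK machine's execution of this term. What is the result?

Answer: 8

Machine steps:
step 0: <C=((-4 + -4) * ((λx. -1) 4)), E=∅, S=∅, K=∅>
step 1: <C=(-4 + -4), E=∅, S=∅, K=[mulR]>
step 2: <C=-4, E=∅, S=∅, K=[addR :: mulR]>
step 3: <C=-4, E=∅, S=∅, K=[addL(-4) :: mulR]>
step 4: <C=((λx. -1) 4), E=∅, S=∅, K=[mulL(-8)]>
step 5: <C=(λx. -1), E=∅, S=∅, K=[arg :: mulL(-8)]>
step 6: <C=4, E=∅, S=∅, K=[fun :: mulL(-8)]>
step 7: <C=-1, E={x↦0}, S={0↦4}, K=[mulL(-8)]>
→ final value 8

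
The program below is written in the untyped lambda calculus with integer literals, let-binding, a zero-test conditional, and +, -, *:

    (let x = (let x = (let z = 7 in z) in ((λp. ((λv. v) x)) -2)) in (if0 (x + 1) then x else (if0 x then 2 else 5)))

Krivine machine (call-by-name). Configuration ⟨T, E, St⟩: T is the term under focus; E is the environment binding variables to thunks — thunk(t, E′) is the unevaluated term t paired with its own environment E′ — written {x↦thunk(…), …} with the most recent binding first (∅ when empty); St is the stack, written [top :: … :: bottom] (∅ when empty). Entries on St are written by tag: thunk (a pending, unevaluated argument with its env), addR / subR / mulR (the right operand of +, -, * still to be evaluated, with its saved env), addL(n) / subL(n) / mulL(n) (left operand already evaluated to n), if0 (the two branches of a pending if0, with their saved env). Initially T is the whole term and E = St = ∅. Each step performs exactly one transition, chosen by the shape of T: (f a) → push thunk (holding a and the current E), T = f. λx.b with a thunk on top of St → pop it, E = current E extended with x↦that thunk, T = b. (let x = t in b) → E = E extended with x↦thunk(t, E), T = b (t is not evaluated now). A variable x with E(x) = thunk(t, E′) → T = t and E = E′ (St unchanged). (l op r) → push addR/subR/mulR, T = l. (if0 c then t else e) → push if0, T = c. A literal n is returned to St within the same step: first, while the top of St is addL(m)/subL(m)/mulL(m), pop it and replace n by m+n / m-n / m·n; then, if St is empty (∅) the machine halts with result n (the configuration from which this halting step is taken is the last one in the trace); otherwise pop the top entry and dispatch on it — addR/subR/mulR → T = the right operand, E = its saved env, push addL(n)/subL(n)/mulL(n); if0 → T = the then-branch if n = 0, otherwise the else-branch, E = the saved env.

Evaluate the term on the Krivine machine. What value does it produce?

Answer: 5

Derivation:
t=0: ⟨T=(let x = (let x = (let z = 7 in z) in ((λp. ((λv. v) x)) -2)) in (if0 (x + 1) then x else (if0 x then 2 else 5))); E=∅; St=∅⟩
t=1: ⟨T=(if0 (x + 1) then x else (if0 x then 2 else 5)); E={x↦thunk((let x = (let z = 7 in z) in ((λp. ((λv. v) x)) -2)), ∅)}; St=∅⟩
t=2: ⟨T=(x + 1); E={x↦thunk((let x = (let z = 7 in z) in ((λp. ((λv. v) x)) -2)), ∅)}; St=[if0]⟩
t=3: ⟨T=x; E={x↦thunk((let x = (let z = 7 in z) in ((λp. ((λv. v) x)) -2)), ∅)}; St=[addR :: if0]⟩
t=4: ⟨T=(let x = (let z = 7 in z) in ((λp. ((λv. v) x)) -2)); E=∅; St=[addR :: if0]⟩
t=5: ⟨T=((λp. ((λv. v) x)) -2); E={x↦thunk((let z = 7 in z), ∅)}; St=[addR :: if0]⟩
t=6: ⟨T=(λp. ((λv. v) x)); E={x↦thunk((let z = 7 in z), ∅)}; St=[thunk :: addR :: if0]⟩
t=7: ⟨T=((λv. v) x); E={p↦thunk(-2, {x↦thunk((let z = 7 in z), ∅)}), x↦thunk((let z = 7 in z), ∅)}; St=[addR :: if0]⟩
t=8: ⟨T=(λv. v); E={p↦thunk(-2, {x↦thunk((let z = 7 in z), ∅)}), x↦thunk((let z = 7 in z), ∅)}; St=[thunk :: addR :: if0]⟩
t=9: ⟨T=v; E={v↦thunk(x, {p↦thunk(-2, {x↦thunk((let z = 7 in z), ∅)}), x↦thunk((let z = 7 in z), ∅)}), p↦thunk(-2, {x↦thunk((let z = 7 in z), ∅)}), x↦thunk((let z = 7 in z), ∅)}; St=[addR :: if0]⟩
t=10: ⟨T=x; E={p↦thunk(-2, {x↦thunk((let z = 7 in z), ∅)}), x↦thunk((let z = 7 in z), ∅)}; St=[addR :: if0]⟩
t=11: ⟨T=(let z = 7 in z); E=∅; St=[addR :: if0]⟩
t=12: ⟨T=z; E={z↦thunk(7, ∅)}; St=[addR :: if0]⟩
t=13: ⟨T=7; E=∅; St=[addR :: if0]⟩
t=14: ⟨T=1; E={x↦thunk((let x = (let z = 7 in z) in ((λp. ((λv. v) x)) -2)), ∅)}; St=[addL(7) :: if0]⟩
t=15: ⟨T=(if0 x then 2 else 5); E={x↦thunk((let x = (let z = 7 in z) in ((λp. ((λv. v) x)) -2)), ∅)}; St=∅⟩
t=16: ⟨T=x; E={x↦thunk((let x = (let z = 7 in z) in ((λp. ((λv. v) x)) -2)), ∅)}; St=[if0]⟩
t=17: ⟨T=(let x = (let z = 7 in z) in ((λp. ((λv. v) x)) -2)); E=∅; St=[if0]⟩
t=18: ⟨T=((λp. ((λv. v) x)) -2); E={x↦thunk((let z = 7 in z), ∅)}; St=[if0]⟩
t=19: ⟨T=(λp. ((λv. v) x)); E={x↦thunk((let z = 7 in z), ∅)}; St=[thunk :: if0]⟩
t=20: ⟨T=((λv. v) x); E={p↦thunk(-2, {x↦thunk((let z = 7 in z), ∅)}), x↦thunk((let z = 7 in z), ∅)}; St=[if0]⟩
t=21: ⟨T=(λv. v); E={p↦thunk(-2, {x↦thunk((let z = 7 in z), ∅)}), x↦thunk((let z = 7 in z), ∅)}; St=[thunk :: if0]⟩
t=22: ⟨T=v; E={v↦thunk(x, {p↦thunk(-2, {x↦thunk((let z = 7 in z), ∅)}), x↦thunk((let z = 7 in z), ∅)}), p↦thunk(-2, {x↦thunk((let z = 7 in z), ∅)}), x↦thunk((let z = 7 in z), ∅)}; St=[if0]⟩
t=23: ⟨T=x; E={p↦thunk(-2, {x↦thunk((let z = 7 in z), ∅)}), x↦thunk((let z = 7 in z), ∅)}; St=[if0]⟩
t=24: ⟨T=(let z = 7 in z); E=∅; St=[if0]⟩
t=25: ⟨T=z; E={z↦thunk(7, ∅)}; St=[if0]⟩
t=26: ⟨T=7; E=∅; St=[if0]⟩
t=27: ⟨T=5; E={x↦thunk((let x = (let z = 7 in z) in ((λp. ((λv. v) x)) -2)), ∅)}; St=∅⟩
→ final value 5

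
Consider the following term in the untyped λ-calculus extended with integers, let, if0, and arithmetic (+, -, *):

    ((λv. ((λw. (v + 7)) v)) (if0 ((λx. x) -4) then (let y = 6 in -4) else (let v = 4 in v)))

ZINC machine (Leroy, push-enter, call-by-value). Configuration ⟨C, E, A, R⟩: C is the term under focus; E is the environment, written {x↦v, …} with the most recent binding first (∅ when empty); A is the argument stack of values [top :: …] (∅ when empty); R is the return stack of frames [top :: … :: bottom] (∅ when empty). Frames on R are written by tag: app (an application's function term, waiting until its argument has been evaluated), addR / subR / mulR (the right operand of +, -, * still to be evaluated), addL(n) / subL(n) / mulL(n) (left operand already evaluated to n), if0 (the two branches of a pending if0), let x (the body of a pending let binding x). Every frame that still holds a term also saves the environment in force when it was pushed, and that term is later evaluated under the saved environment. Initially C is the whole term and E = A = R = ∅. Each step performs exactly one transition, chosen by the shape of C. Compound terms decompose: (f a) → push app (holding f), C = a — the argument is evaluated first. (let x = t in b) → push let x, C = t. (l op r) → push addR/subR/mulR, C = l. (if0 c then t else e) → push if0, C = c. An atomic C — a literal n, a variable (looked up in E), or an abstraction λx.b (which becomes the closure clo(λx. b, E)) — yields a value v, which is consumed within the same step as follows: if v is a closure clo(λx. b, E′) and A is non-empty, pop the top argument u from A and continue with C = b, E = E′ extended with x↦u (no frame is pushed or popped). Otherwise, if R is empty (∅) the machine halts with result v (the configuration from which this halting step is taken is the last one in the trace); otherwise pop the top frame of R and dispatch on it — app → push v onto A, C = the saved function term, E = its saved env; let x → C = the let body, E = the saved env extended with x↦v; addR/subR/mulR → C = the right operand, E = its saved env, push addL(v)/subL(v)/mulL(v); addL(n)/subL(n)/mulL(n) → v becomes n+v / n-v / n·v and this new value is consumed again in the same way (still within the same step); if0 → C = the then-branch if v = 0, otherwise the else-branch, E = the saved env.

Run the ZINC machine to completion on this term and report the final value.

t=0: [C=((λv. ((λw. (v + 7)) v)) (if0 ((λx. x) -4) then (let y = 6 in -4) else (let v = 4 in v))) | E=∅ | A=∅ | R=∅]
t=1: [C=(if0 ((λx. x) -4) then (let y = 6 in -4) else (let v = 4 in v)) | E=∅ | A=∅ | R=[app]]
t=2: [C=((λx. x) -4) | E=∅ | A=∅ | R=[if0 :: app]]
t=3: [C=-4 | E=∅ | A=∅ | R=[app :: if0 :: app]]
t=4: [C=(λx. x) | E=∅ | A=[-4] | R=[if0 :: app]]
t=5: [C=x | E={x↦-4} | A=∅ | R=[if0 :: app]]
t=6: [C=(let v = 4 in v) | E=∅ | A=∅ | R=[app]]
t=7: [C=4 | E=∅ | A=∅ | R=[let v :: app]]
t=8: [C=v | E={v↦4} | A=∅ | R=[app]]
t=9: [C=(λv. ((λw. (v + 7)) v)) | E=∅ | A=[4] | R=∅]
t=10: [C=((λw. (v + 7)) v) | E={v↦4} | A=∅ | R=∅]
t=11: [C=v | E={v↦4} | A=∅ | R=[app]]
t=12: [C=(λw. (v + 7)) | E={v↦4} | A=[4] | R=∅]
t=13: [C=(v + 7) | E={w↦4, v↦4} | A=∅ | R=∅]
t=14: [C=v | E={w↦4, v↦4} | A=∅ | R=[addR]]
t=15: [C=7 | E={w↦4, v↦4} | A=∅ | R=[addL(4)]]
→ final value 11

Answer: 11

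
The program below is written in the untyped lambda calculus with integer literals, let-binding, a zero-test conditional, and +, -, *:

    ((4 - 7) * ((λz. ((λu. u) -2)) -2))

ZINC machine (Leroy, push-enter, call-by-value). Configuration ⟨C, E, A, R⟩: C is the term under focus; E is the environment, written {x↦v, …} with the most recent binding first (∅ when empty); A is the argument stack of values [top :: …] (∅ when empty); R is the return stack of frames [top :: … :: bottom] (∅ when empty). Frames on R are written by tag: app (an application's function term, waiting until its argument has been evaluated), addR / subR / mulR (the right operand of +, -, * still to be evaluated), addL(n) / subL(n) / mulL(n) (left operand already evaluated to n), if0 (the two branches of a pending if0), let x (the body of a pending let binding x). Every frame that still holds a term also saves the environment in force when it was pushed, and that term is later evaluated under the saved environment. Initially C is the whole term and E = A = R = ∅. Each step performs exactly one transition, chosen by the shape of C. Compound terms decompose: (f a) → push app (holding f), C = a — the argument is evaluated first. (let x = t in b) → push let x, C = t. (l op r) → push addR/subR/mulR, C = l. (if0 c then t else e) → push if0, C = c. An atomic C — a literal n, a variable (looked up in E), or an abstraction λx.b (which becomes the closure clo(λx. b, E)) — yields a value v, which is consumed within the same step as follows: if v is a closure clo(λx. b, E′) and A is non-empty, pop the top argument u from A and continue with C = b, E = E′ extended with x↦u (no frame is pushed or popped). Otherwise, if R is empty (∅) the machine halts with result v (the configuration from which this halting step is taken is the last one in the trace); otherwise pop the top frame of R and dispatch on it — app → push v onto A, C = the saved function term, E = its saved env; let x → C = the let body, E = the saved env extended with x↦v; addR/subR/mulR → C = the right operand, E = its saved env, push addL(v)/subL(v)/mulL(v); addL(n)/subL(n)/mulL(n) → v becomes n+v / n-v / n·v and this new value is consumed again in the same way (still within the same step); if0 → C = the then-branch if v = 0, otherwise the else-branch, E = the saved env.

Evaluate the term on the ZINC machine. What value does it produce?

0. [C=((4 - 7) * ((λz. ((λu. u) -2)) -2)) | E=∅ | A=∅ | R=∅]
1. [C=(4 - 7) | E=∅ | A=∅ | R=[mulR]]
2. [C=4 | E=∅ | A=∅ | R=[subR :: mulR]]
3. [C=7 | E=∅ | A=∅ | R=[subL(4) :: mulR]]
4. [C=((λz. ((λu. u) -2)) -2) | E=∅ | A=∅ | R=[mulL(-3)]]
5. [C=-2 | E=∅ | A=∅ | R=[app :: mulL(-3)]]
6. [C=(λz. ((λu. u) -2)) | E=∅ | A=[-2] | R=[mulL(-3)]]
7. [C=((λu. u) -2) | E={z↦-2} | A=∅ | R=[mulL(-3)]]
8. [C=-2 | E={z↦-2} | A=∅ | R=[app :: mulL(-3)]]
9. [C=(λu. u) | E={z↦-2} | A=[-2] | R=[mulL(-3)]]
10. [C=u | E={u↦-2, z↦-2} | A=∅ | R=[mulL(-3)]]
→ final value 6

Answer: 6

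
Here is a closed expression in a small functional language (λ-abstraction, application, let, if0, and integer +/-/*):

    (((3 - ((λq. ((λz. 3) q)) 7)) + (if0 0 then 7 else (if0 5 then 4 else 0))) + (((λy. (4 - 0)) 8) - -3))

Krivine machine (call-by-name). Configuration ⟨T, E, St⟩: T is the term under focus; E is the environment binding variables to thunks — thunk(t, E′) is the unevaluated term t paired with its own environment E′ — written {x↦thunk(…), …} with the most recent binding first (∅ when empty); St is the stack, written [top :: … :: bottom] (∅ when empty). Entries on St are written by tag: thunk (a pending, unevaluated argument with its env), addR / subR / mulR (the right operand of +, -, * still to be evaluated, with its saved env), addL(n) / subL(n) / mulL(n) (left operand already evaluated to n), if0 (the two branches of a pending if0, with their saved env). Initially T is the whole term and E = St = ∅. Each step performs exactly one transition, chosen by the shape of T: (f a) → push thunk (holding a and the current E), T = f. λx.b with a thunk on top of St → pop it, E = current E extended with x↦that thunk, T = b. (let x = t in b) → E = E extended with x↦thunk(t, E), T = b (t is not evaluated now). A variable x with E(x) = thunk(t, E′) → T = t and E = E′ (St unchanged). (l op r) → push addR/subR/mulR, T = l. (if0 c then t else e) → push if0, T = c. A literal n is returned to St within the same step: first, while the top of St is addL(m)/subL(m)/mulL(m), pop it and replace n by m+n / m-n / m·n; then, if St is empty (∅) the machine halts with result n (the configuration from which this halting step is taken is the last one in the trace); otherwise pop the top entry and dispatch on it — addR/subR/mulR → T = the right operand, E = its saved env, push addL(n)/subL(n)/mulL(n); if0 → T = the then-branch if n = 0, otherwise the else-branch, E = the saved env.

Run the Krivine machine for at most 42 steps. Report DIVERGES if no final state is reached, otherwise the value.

t=0: <T=(((3 - ((λq. ((λz. 3) q)) 7)) + (if0 0 then 7 else (if0 5 then 4 else 0))) + (((λy. (4 - 0)) 8) - -3)), E=∅, St=∅>
t=1: <T=((3 - ((λq. ((λz. 3) q)) 7)) + (if0 0 then 7 else (if0 5 then 4 else 0))), E=∅, St=[addR]>
t=2: <T=(3 - ((λq. ((λz. 3) q)) 7)), E=∅, St=[addR :: addR]>
t=3: <T=3, E=∅, St=[subR :: addR :: addR]>
t=4: <T=((λq. ((λz. 3) q)) 7), E=∅, St=[subL(3) :: addR :: addR]>
t=5: <T=(λq. ((λz. 3) q)), E=∅, St=[thunk :: subL(3) :: addR :: addR]>
t=6: <T=((λz. 3) q), E={q↦thunk(7, ∅)}, St=[subL(3) :: addR :: addR]>
t=7: <T=(λz. 3), E={q↦thunk(7, ∅)}, St=[thunk :: subL(3) :: addR :: addR]>
t=8: <T=3, E={z↦thunk(q, {q↦thunk(7, ∅)}), q↦thunk(7, ∅)}, St=[subL(3) :: addR :: addR]>
t=9: <T=(if0 0 then 7 else (if0 5 then 4 else 0)), E=∅, St=[addL(0) :: addR]>
t=10: <T=0, E=∅, St=[if0 :: addL(0) :: addR]>
t=11: <T=7, E=∅, St=[addL(0) :: addR]>
t=12: <T=(((λy. (4 - 0)) 8) - -3), E=∅, St=[addL(7)]>
t=13: <T=((λy. (4 - 0)) 8), E=∅, St=[subR :: addL(7)]>
t=14: <T=(λy. (4 - 0)), E=∅, St=[thunk :: subR :: addL(7)]>
t=15: <T=(4 - 0), E={y↦thunk(8, ∅)}, St=[subR :: addL(7)]>
t=16: <T=4, E={y↦thunk(8, ∅)}, St=[subR :: subR :: addL(7)]>
t=17: <T=0, E={y↦thunk(8, ∅)}, St=[subL(4) :: subR :: addL(7)]>
t=18: <T=-3, E=∅, St=[subL(4) :: addL(7)]>
→ final value 14

Answer: 14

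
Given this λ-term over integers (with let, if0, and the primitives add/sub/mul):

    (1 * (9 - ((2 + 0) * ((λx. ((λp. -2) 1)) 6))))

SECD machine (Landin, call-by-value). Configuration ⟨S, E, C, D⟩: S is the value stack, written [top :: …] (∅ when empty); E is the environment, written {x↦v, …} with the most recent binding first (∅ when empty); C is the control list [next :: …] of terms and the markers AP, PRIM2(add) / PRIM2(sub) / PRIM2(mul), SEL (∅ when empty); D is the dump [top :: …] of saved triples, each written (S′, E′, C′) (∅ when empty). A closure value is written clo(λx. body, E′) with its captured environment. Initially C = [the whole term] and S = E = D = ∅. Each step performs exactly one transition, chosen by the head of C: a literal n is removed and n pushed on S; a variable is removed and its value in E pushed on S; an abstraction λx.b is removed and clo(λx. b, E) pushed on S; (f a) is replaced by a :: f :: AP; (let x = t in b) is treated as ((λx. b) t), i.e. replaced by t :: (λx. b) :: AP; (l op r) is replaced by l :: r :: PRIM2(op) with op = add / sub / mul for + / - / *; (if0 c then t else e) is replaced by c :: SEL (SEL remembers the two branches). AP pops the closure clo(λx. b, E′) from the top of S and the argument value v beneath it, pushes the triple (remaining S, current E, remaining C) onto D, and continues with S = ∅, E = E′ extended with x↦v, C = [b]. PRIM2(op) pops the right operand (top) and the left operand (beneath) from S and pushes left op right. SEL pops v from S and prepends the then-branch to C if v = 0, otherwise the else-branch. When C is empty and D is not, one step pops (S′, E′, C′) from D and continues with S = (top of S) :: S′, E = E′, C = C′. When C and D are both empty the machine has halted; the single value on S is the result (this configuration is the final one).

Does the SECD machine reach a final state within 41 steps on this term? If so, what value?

Answer: 13

Derivation:
step 0: ⟨S=∅; E=∅; C=[(1 * (9 - ((2 + 0) * ((λx. ((λp. -2) 1)) 6))))]; D=∅⟩
step 1: ⟨S=∅; E=∅; C=[1 :: (9 - ((2 + 0) * ((λx. ((λp. -2) 1)) 6))) :: PRIM2(mul)]; D=∅⟩
step 2: ⟨S=[1]; E=∅; C=[(9 - ((2 + 0) * ((λx. ((λp. -2) 1)) 6))) :: PRIM2(mul)]; D=∅⟩
step 3: ⟨S=[1]; E=∅; C=[9 :: ((2 + 0) * ((λx. ((λp. -2) 1)) 6)) :: PRIM2(sub) :: PRIM2(mul)]; D=∅⟩
step 4: ⟨S=[9 :: 1]; E=∅; C=[((2 + 0) * ((λx. ((λp. -2) 1)) 6)) :: PRIM2(sub) :: PRIM2(mul)]; D=∅⟩
step 5: ⟨S=[9 :: 1]; E=∅; C=[(2 + 0) :: ((λx. ((λp. -2) 1)) 6) :: PRIM2(mul) :: PRIM2(sub) :: PRIM2(mul)]; D=∅⟩
step 6: ⟨S=[9 :: 1]; E=∅; C=[2 :: 0 :: PRIM2(add) :: ((λx. ((λp. -2) 1)) 6) :: PRIM2(mul) :: PRIM2(sub) :: PRIM2(mul)]; D=∅⟩
step 7: ⟨S=[2 :: 9 :: 1]; E=∅; C=[0 :: PRIM2(add) :: ((λx. ((λp. -2) 1)) 6) :: PRIM2(mul) :: PRIM2(sub) :: PRIM2(mul)]; D=∅⟩
step 8: ⟨S=[0 :: 2 :: 9 :: 1]; E=∅; C=[PRIM2(add) :: ((λx. ((λp. -2) 1)) 6) :: PRIM2(mul) :: PRIM2(sub) :: PRIM2(mul)]; D=∅⟩
step 9: ⟨S=[2 :: 9 :: 1]; E=∅; C=[((λx. ((λp. -2) 1)) 6) :: PRIM2(mul) :: PRIM2(sub) :: PRIM2(mul)]; D=∅⟩
step 10: ⟨S=[2 :: 9 :: 1]; E=∅; C=[6 :: (λx. ((λp. -2) 1)) :: AP :: PRIM2(mul) :: PRIM2(sub) :: PRIM2(mul)]; D=∅⟩
step 11: ⟨S=[6 :: 2 :: 9 :: 1]; E=∅; C=[(λx. ((λp. -2) 1)) :: AP :: PRIM2(mul) :: PRIM2(sub) :: PRIM2(mul)]; D=∅⟩
step 12: ⟨S=[clo(λx. ((λp. -2) 1), ∅) :: 6 :: 2 :: 9 :: 1]; E=∅; C=[AP :: PRIM2(mul) :: PRIM2(sub) :: PRIM2(mul)]; D=∅⟩
step 13: ⟨S=∅; E={x↦6}; C=[((λp. -2) 1)]; D=[([2 :: 9 :: 1], ∅, [PRIM2(mul) :: PRIM2(sub) :: PRIM2(mul)])]⟩
step 14: ⟨S=∅; E={x↦6}; C=[1 :: (λp. -2) :: AP]; D=[([2 :: 9 :: 1], ∅, [PRIM2(mul) :: PRIM2(sub) :: PRIM2(mul)])]⟩
step 15: ⟨S=[1]; E={x↦6}; C=[(λp. -2) :: AP]; D=[([2 :: 9 :: 1], ∅, [PRIM2(mul) :: PRIM2(sub) :: PRIM2(mul)])]⟩
step 16: ⟨S=[clo(λp. -2, {x↦6}) :: 1]; E={x↦6}; C=[AP]; D=[([2 :: 9 :: 1], ∅, [PRIM2(mul) :: PRIM2(sub) :: PRIM2(mul)])]⟩
step 17: ⟨S=∅; E={p↦1, x↦6}; C=[-2]; D=[(∅, {x↦6}, ∅) :: ([2 :: 9 :: 1], ∅, [PRIM2(mul) :: PRIM2(sub) :: PRIM2(mul)])]⟩
step 18: ⟨S=[-2]; E={p↦1, x↦6}; C=∅; D=[(∅, {x↦6}, ∅) :: ([2 :: 9 :: 1], ∅, [PRIM2(mul) :: PRIM2(sub) :: PRIM2(mul)])]⟩
step 19: ⟨S=[-2]; E={x↦6}; C=∅; D=[([2 :: 9 :: 1], ∅, [PRIM2(mul) :: PRIM2(sub) :: PRIM2(mul)])]⟩
step 20: ⟨S=[-2 :: 2 :: 9 :: 1]; E=∅; C=[PRIM2(mul) :: PRIM2(sub) :: PRIM2(mul)]; D=∅⟩
step 21: ⟨S=[-4 :: 9 :: 1]; E=∅; C=[PRIM2(sub) :: PRIM2(mul)]; D=∅⟩
step 22: ⟨S=[13 :: 1]; E=∅; C=[PRIM2(mul)]; D=∅⟩
step 23: ⟨S=[13]; E=∅; C=∅; D=∅⟩
→ final value 13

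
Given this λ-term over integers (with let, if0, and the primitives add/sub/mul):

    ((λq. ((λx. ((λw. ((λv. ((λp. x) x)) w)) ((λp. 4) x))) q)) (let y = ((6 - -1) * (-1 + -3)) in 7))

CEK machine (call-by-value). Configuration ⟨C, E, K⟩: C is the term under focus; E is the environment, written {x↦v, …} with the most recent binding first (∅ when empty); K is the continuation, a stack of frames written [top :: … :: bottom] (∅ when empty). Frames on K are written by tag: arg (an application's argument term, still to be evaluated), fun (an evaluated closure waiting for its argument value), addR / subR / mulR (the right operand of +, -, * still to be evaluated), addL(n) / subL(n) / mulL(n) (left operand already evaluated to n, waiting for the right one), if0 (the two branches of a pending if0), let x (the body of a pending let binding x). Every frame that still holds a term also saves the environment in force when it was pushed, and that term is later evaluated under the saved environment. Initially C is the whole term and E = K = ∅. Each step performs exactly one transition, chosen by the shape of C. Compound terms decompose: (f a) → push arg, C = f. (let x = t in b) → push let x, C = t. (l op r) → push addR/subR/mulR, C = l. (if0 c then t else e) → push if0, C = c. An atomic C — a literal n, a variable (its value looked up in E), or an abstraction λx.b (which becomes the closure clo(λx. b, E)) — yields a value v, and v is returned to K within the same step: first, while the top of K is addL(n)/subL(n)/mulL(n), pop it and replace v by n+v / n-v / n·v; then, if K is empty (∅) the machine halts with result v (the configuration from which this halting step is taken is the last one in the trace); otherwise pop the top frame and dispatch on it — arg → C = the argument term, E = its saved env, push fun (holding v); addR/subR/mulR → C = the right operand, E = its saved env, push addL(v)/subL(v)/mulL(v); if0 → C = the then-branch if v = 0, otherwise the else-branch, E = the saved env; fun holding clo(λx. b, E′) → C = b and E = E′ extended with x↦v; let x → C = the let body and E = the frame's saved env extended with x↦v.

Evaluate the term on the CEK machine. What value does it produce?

t=0: ⟨C=((λq. ((λx. ((λw. ((λv. ((λp. x) x)) w)) ((λp. 4) x))) q)) (let y = ((6 - -1) * (-1 + -3)) in 7)); E=∅; K=∅⟩
t=1: ⟨C=(λq. ((λx. ((λw. ((λv. ((λp. x) x)) w)) ((λp. 4) x))) q)); E=∅; K=[arg]⟩
t=2: ⟨C=(let y = ((6 - -1) * (-1 + -3)) in 7); E=∅; K=[fun]⟩
t=3: ⟨C=((6 - -1) * (-1 + -3)); E=∅; K=[let y :: fun]⟩
t=4: ⟨C=(6 - -1); E=∅; K=[mulR :: let y :: fun]⟩
t=5: ⟨C=6; E=∅; K=[subR :: mulR :: let y :: fun]⟩
t=6: ⟨C=-1; E=∅; K=[subL(6) :: mulR :: let y :: fun]⟩
t=7: ⟨C=(-1 + -3); E=∅; K=[mulL(7) :: let y :: fun]⟩
t=8: ⟨C=-1; E=∅; K=[addR :: mulL(7) :: let y :: fun]⟩
t=9: ⟨C=-3; E=∅; K=[addL(-1) :: mulL(7) :: let y :: fun]⟩
t=10: ⟨C=7; E={y↦-28}; K=[fun]⟩
t=11: ⟨C=((λx. ((λw. ((λv. ((λp. x) x)) w)) ((λp. 4) x))) q); E={q↦7}; K=∅⟩
t=12: ⟨C=(λx. ((λw. ((λv. ((λp. x) x)) w)) ((λp. 4) x))); E={q↦7}; K=[arg]⟩
t=13: ⟨C=q; E={q↦7}; K=[fun]⟩
t=14: ⟨C=((λw. ((λv. ((λp. x) x)) w)) ((λp. 4) x)); E={x↦7, q↦7}; K=∅⟩
t=15: ⟨C=(λw. ((λv. ((λp. x) x)) w)); E={x↦7, q↦7}; K=[arg]⟩
t=16: ⟨C=((λp. 4) x); E={x↦7, q↦7}; K=[fun]⟩
t=17: ⟨C=(λp. 4); E={x↦7, q↦7}; K=[arg :: fun]⟩
t=18: ⟨C=x; E={x↦7, q↦7}; K=[fun :: fun]⟩
t=19: ⟨C=4; E={p↦7, x↦7, q↦7}; K=[fun]⟩
t=20: ⟨C=((λv. ((λp. x) x)) w); E={w↦4, x↦7, q↦7}; K=∅⟩
t=21: ⟨C=(λv. ((λp. x) x)); E={w↦4, x↦7, q↦7}; K=[arg]⟩
t=22: ⟨C=w; E={w↦4, x↦7, q↦7}; K=[fun]⟩
t=23: ⟨C=((λp. x) x); E={v↦4, w↦4, x↦7, q↦7}; K=∅⟩
t=24: ⟨C=(λp. x); E={v↦4, w↦4, x↦7, q↦7}; K=[arg]⟩
t=25: ⟨C=x; E={v↦4, w↦4, x↦7, q↦7}; K=[fun]⟩
t=26: ⟨C=x; E={p↦7, v↦4, w↦4, x↦7, q↦7}; K=∅⟩
→ final value 7

Answer: 7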